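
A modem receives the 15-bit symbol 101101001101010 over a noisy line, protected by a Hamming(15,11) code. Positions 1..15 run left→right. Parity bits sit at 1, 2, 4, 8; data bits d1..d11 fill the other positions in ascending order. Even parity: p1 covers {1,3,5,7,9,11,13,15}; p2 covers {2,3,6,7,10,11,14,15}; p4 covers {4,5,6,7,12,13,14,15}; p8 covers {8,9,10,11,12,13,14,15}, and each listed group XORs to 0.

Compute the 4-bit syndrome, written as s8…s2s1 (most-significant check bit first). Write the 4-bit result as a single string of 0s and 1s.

s1 (pos 1,3,5,7,9,11,13,15): 1⊕1⊕0⊕0⊕1⊕0⊕0⊕0 = 1
s2 (pos 2,3,6,7,10,11,14,15): 0⊕1⊕1⊕0⊕1⊕0⊕1⊕0 = 0
s4 (pos 4,5,6,7,12,13,14,15): 1⊕0⊕1⊕0⊕1⊕0⊕1⊕0 = 0
s8 (pos 8,9,10,11,12,13,14,15): 0⊕1⊕1⊕0⊕1⊕0⊕1⊕0 = 0
Syndrome s8…s1 = 0001 → error at position 1.

0001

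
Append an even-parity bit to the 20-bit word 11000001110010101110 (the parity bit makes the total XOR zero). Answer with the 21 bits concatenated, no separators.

110000011100101011100

XOR of the 20 data bits: 1⊕1⊕0⊕0⊕0⊕0⊕0⊕1⊕1⊕1⊕0⊕0⊕1⊕0⊕1⊕0⊕1⊕1⊕1⊕0 = 0
Parity bit = 0 (so all 21 bits XOR to 0).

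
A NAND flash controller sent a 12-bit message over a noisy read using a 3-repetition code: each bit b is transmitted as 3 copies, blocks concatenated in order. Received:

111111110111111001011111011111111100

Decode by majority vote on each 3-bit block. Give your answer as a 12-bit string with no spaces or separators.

Block 1 (111): 3 ones → 1
Block 2 (111): 3 ones → 1
Block 3 (110): 2 ones → 1
Block 4 (111): 3 ones → 1
Block 5 (111): 3 ones → 1
Block 6 (001): 1 one → 0
Block 7 (011): 2 ones → 1
Block 8 (111): 3 ones → 1
Block 9 (011): 2 ones → 1
Block 10 (111): 3 ones → 1
Block 11 (111): 3 ones → 1
Block 12 (100): 1 one → 0

111110111110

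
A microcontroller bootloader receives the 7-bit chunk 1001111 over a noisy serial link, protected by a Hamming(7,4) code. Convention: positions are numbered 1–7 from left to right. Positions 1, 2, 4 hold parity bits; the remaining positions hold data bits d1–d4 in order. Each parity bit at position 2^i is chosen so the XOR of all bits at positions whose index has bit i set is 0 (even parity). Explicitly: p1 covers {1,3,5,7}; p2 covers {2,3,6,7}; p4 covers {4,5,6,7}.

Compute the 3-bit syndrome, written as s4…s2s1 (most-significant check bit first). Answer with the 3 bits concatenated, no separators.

s1 (pos 1,3,5,7): 1⊕0⊕1⊕1 = 1
s2 (pos 2,3,6,7): 0⊕0⊕1⊕1 = 0
s4 (pos 4,5,6,7): 1⊕1⊕1⊕1 = 0
Syndrome s4…s1 = 001 → error at position 1.

001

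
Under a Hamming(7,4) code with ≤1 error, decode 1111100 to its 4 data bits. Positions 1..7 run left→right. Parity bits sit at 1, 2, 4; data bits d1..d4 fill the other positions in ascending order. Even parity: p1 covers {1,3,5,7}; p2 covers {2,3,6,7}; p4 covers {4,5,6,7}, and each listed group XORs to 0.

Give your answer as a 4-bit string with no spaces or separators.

1100

s1 (pos 1,3,5,7): 1⊕1⊕1⊕0 = 1
s2 (pos 2,3,6,7): 1⊕1⊕0⊕0 = 0
s4 (pos 4,5,6,7): 1⊕1⊕0⊕0 = 0
Syndrome s4…s1 = 001 → error at position 1.
Flip position 1: 1111100 → 0111100
Read data bits from positions 3,5,6,7: 1100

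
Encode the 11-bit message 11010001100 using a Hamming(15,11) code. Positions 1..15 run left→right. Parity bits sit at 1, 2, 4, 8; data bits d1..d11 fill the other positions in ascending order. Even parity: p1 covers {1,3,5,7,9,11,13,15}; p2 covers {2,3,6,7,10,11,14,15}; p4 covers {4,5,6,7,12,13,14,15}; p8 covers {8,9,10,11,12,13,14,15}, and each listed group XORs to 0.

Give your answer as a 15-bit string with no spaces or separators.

Place data at non-parity positions: p1 p2 1 p4 1 0 1 p8 0 0 0 1 1 0 0
p1 (pos 1,3,5,7,9,11,13,15): XOR of data positions = 1⊕1⊕1⊕0⊕0⊕1⊕0 = 0
p2 (pos 2,3,6,7,10,11,14,15): XOR of data positions = 1⊕0⊕1⊕0⊕0⊕0⊕0 = 0
p4 (pos 4,5,6,7,12,13,14,15): XOR of data positions = 1⊕0⊕1⊕1⊕1⊕0⊕0 = 0
p8 (pos 8,9,10,11,12,13,14,15): XOR of data positions = 0⊕0⊕0⊕1⊕1⊕0⊕0 = 0
Codeword: 001010100001100

001010100001100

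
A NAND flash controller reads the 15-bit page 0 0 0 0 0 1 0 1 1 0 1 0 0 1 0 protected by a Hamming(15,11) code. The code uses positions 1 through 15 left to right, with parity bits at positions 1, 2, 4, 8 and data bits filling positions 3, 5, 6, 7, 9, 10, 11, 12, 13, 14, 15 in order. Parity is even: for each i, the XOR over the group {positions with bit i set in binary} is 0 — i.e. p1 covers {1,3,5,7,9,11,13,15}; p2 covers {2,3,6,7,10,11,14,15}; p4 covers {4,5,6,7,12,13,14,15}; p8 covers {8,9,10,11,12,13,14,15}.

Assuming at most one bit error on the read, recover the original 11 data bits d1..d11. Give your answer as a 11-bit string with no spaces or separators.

s1 (pos 1,3,5,7,9,11,13,15): 0⊕0⊕0⊕0⊕1⊕1⊕0⊕0 = 0
s2 (pos 2,3,6,7,10,11,14,15): 0⊕0⊕1⊕0⊕0⊕1⊕1⊕0 = 1
s4 (pos 4,5,6,7,12,13,14,15): 0⊕0⊕1⊕0⊕0⊕0⊕1⊕0 = 0
s8 (pos 8,9,10,11,12,13,14,15): 1⊕1⊕0⊕1⊕0⊕0⊕1⊕0 = 0
Syndrome s8…s1 = 0010 → error at position 2.
Flip position 2: 000001011010010 → 010001011010010
Read data bits from positions 3,5,6,7,9,10,11,12,13,14,15: 00101010010

00101010010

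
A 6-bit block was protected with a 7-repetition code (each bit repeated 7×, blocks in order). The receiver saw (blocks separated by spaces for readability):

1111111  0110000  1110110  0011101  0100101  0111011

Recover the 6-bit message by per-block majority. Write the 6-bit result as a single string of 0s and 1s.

Block 1 (1111111): 7 ones → 1
Block 2 (0110000): 2 ones → 0
Block 3 (1110110): 5 ones → 1
Block 4 (0011101): 4 ones → 1
Block 5 (0100101): 3 ones → 0
Block 6 (0111011): 5 ones → 1

101101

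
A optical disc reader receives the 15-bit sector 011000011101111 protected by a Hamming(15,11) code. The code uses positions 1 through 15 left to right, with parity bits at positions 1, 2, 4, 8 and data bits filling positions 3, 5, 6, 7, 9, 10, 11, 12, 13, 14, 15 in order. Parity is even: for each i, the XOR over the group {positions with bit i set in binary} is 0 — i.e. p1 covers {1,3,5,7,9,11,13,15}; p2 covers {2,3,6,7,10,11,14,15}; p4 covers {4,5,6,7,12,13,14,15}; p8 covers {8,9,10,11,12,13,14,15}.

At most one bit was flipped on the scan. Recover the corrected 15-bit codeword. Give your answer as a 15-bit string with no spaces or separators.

s1 (pos 1,3,5,7,9,11,13,15): 0⊕1⊕0⊕0⊕1⊕0⊕1⊕1 = 0
s2 (pos 2,3,6,7,10,11,14,15): 1⊕1⊕0⊕0⊕1⊕0⊕1⊕1 = 1
s4 (pos 4,5,6,7,12,13,14,15): 0⊕0⊕0⊕0⊕1⊕1⊕1⊕1 = 0
s8 (pos 8,9,10,11,12,13,14,15): 1⊕1⊕1⊕0⊕1⊕1⊕1⊕1 = 1
Syndrome s8…s1 = 1010 → error at position 10.
Flip position 10: 011000011101111 → 011000011001111

011000011001111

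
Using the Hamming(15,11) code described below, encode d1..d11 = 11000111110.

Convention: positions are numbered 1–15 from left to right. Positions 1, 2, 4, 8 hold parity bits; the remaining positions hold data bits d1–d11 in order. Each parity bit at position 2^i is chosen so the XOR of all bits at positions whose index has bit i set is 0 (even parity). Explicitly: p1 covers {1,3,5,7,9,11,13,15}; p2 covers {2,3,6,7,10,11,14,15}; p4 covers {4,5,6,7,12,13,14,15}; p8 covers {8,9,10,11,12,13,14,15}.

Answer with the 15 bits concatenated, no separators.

Place data at non-parity positions: p1 p2 1 p4 1 0 0 p8 0 1 1 1 1 1 0
p1 (pos 1,3,5,7,9,11,13,15): XOR of data positions = 1⊕1⊕0⊕0⊕1⊕1⊕0 = 0
p2 (pos 2,3,6,7,10,11,14,15): XOR of data positions = 1⊕0⊕0⊕1⊕1⊕1⊕0 = 0
p4 (pos 4,5,6,7,12,13,14,15): XOR of data positions = 1⊕0⊕0⊕1⊕1⊕1⊕0 = 0
p8 (pos 8,9,10,11,12,13,14,15): XOR of data positions = 0⊕1⊕1⊕1⊕1⊕1⊕0 = 1
Codeword: 001010010111110

001010010111110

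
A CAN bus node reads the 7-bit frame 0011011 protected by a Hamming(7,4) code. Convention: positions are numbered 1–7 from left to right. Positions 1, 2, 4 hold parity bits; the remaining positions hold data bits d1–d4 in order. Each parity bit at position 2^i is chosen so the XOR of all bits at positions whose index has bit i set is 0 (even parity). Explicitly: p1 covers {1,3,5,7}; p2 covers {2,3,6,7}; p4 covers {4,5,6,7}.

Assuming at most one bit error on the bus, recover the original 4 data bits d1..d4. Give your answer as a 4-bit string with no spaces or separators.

s1 (pos 1,3,5,7): 0⊕1⊕0⊕1 = 0
s2 (pos 2,3,6,7): 0⊕1⊕1⊕1 = 1
s4 (pos 4,5,6,7): 1⊕0⊕1⊕1 = 1
Syndrome s4…s1 = 110 → error at position 6.
Flip position 6: 0011011 → 0011001
Read data bits from positions 3,5,6,7: 1001

1001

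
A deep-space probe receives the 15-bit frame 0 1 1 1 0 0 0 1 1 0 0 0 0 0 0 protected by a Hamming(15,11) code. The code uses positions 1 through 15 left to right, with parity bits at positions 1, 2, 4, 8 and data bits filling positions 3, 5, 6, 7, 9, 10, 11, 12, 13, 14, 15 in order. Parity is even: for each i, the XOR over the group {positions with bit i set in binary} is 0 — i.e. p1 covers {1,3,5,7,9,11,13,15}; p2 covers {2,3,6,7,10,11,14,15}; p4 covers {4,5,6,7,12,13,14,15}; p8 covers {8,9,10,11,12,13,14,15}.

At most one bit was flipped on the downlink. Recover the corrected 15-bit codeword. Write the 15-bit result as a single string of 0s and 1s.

s1 (pos 1,3,5,7,9,11,13,15): 0⊕1⊕0⊕0⊕1⊕0⊕0⊕0 = 0
s2 (pos 2,3,6,7,10,11,14,15): 1⊕1⊕0⊕0⊕0⊕0⊕0⊕0 = 0
s4 (pos 4,5,6,7,12,13,14,15): 1⊕0⊕0⊕0⊕0⊕0⊕0⊕0 = 1
s8 (pos 8,9,10,11,12,13,14,15): 1⊕1⊕0⊕0⊕0⊕0⊕0⊕0 = 0
Syndrome s8…s1 = 0100 → error at position 4.
Flip position 4: 011100011000000 → 011000011000000

011000011000000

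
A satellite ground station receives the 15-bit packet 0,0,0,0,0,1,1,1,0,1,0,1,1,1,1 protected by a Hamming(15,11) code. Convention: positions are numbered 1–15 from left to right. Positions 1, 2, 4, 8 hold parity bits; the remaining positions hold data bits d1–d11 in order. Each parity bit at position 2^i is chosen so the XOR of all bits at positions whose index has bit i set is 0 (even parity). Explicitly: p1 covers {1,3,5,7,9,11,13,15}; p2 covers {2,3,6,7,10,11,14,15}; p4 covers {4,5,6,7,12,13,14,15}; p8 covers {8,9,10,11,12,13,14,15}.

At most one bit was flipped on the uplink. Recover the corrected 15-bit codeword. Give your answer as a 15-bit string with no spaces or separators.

s1 (pos 1,3,5,7,9,11,13,15): 0⊕0⊕0⊕1⊕0⊕0⊕1⊕1 = 1
s2 (pos 2,3,6,7,10,11,14,15): 0⊕0⊕1⊕1⊕1⊕0⊕1⊕1 = 1
s4 (pos 4,5,6,7,12,13,14,15): 0⊕0⊕1⊕1⊕1⊕1⊕1⊕1 = 0
s8 (pos 8,9,10,11,12,13,14,15): 1⊕0⊕1⊕0⊕1⊕1⊕1⊕1 = 0
Syndrome s8…s1 = 0011 → error at position 3.
Flip position 3: 000001110101111 → 001001110101111

001001110101111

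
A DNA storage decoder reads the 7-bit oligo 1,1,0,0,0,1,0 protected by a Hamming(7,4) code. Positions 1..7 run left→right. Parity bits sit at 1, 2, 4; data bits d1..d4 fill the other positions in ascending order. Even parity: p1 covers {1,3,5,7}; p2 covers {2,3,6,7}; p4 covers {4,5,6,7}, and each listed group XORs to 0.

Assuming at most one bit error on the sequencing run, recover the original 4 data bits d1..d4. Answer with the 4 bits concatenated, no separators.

s1 (pos 1,3,5,7): 1⊕0⊕0⊕0 = 1
s2 (pos 2,3,6,7): 1⊕0⊕1⊕0 = 0
s4 (pos 4,5,6,7): 0⊕0⊕1⊕0 = 1
Syndrome s4…s1 = 101 → error at position 5.
Flip position 5: 1100010 → 1100110
Read data bits from positions 3,5,6,7: 0110

0110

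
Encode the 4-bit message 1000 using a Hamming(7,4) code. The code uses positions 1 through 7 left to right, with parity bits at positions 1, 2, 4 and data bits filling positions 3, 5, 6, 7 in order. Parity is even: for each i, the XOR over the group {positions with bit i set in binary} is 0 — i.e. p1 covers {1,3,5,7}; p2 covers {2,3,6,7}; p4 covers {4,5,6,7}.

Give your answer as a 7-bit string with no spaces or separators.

Place data at non-parity positions: p1 p2 1 p4 0 0 0
p1 (pos 1,3,5,7): XOR of data positions = 1⊕0⊕0 = 1
p2 (pos 2,3,6,7): XOR of data positions = 1⊕0⊕0 = 1
p4 (pos 4,5,6,7): XOR of data positions = 0⊕0⊕0 = 0
Codeword: 1110000

1110000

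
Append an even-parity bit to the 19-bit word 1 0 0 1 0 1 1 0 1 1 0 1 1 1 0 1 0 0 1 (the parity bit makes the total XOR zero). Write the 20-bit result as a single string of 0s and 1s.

10010110110111010011

XOR of the 19 data bits: 1⊕0⊕0⊕1⊕0⊕1⊕1⊕0⊕1⊕1⊕0⊕1⊕1⊕1⊕0⊕1⊕0⊕0⊕1 = 1
Parity bit = 1 (so all 20 bits XOR to 0).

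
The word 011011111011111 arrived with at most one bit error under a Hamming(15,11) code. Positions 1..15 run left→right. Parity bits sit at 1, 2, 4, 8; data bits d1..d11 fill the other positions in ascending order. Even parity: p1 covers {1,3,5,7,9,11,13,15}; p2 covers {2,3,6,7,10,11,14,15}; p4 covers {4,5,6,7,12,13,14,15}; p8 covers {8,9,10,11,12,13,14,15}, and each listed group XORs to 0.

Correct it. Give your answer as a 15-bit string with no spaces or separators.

s1 (pos 1,3,5,7,9,11,13,15): 0⊕1⊕1⊕1⊕1⊕1⊕1⊕1 = 1
s2 (pos 2,3,6,7,10,11,14,15): 1⊕1⊕1⊕1⊕0⊕1⊕1⊕1 = 1
s4 (pos 4,5,6,7,12,13,14,15): 0⊕1⊕1⊕1⊕1⊕1⊕1⊕1 = 1
s8 (pos 8,9,10,11,12,13,14,15): 1⊕1⊕0⊕1⊕1⊕1⊕1⊕1 = 1
Syndrome s8…s1 = 1111 → error at position 15.
Flip position 15: 011011111011111 → 011011111011110

011011111011110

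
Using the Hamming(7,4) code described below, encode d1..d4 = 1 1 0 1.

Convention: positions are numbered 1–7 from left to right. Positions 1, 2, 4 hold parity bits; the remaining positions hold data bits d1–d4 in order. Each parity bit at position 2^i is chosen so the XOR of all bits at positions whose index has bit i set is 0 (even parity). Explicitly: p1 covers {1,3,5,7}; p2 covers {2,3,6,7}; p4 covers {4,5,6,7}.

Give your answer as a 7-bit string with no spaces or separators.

Place data at non-parity positions: p1 p2 1 p4 1 0 1
p1 (pos 1,3,5,7): XOR of data positions = 1⊕1⊕1 = 1
p2 (pos 2,3,6,7): XOR of data positions = 1⊕0⊕1 = 0
p4 (pos 4,5,6,7): XOR of data positions = 1⊕0⊕1 = 0
Codeword: 1010101

1010101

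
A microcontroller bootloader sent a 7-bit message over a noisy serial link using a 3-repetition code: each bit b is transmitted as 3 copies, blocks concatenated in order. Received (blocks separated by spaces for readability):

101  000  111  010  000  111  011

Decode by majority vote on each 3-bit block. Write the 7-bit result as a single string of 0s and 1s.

Block 1 (101): 2 ones → 1
Block 2 (000): 0 ones → 0
Block 3 (111): 3 ones → 1
Block 4 (010): 1 one → 0
Block 5 (000): 0 ones → 0
Block 6 (111): 3 ones → 1
Block 7 (011): 2 ones → 1

1010011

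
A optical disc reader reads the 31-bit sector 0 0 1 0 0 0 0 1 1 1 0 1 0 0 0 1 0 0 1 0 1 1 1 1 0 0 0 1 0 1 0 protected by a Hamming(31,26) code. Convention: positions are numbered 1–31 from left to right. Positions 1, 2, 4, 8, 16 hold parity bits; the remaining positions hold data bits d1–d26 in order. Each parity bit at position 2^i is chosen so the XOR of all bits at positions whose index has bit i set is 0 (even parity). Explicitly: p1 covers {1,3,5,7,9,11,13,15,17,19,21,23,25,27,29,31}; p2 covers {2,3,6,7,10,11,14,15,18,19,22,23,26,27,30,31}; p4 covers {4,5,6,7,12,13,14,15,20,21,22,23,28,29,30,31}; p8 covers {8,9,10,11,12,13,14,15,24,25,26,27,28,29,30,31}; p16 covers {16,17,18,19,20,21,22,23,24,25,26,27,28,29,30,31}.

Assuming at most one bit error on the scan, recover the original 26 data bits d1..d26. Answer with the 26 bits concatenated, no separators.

10000101000001011110001010

s1 (pos 1,3,5,7,9,11,13,15,17,19,21,23,25,27,29,31): 0⊕1⊕0⊕0⊕1⊕0⊕0⊕0⊕0⊕1⊕1⊕1⊕0⊕0⊕0⊕0 = 1
s2 (pos 2,3,6,7,10,11,14,15,18,19,22,23,26,27,30,31): 0⊕1⊕0⊕0⊕1⊕0⊕0⊕0⊕0⊕1⊕1⊕1⊕0⊕0⊕1⊕0 = 0
s4 (pos 4,5,6,7,12,13,14,15,20,21,22,23,28,29,30,31): 0⊕0⊕0⊕0⊕1⊕0⊕0⊕0⊕0⊕1⊕1⊕1⊕1⊕0⊕1⊕0 = 0
s8 (pos 8,9,10,11,12,13,14,15,24,25,26,27,28,29,30,31): 1⊕1⊕1⊕0⊕1⊕0⊕0⊕0⊕1⊕0⊕0⊕0⊕1⊕0⊕1⊕0 = 1
s16 (pos 16,17,18,19,20,21,22,23,24,25,26,27,28,29,30,31): 1⊕0⊕0⊕1⊕0⊕1⊕1⊕1⊕1⊕0⊕0⊕0⊕1⊕0⊕1⊕0 = 0
Syndrome s16…s1 = 01001 → error at position 9.
Flip position 9: 0010000111010001001011110001010 → 0010000101010001001011110001010
Read data bits from positions 3,5,6,7,9,10,11,12,13,14,15,17,18,19,20,21,22,23,24,25,26,27,28,29,30,31: 10000101000001011110001010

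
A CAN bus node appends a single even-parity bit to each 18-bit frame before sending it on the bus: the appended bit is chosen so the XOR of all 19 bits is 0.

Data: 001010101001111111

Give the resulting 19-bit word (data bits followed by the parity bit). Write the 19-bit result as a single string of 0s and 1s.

0010101010011111111

XOR of the 18 data bits: 0⊕0⊕1⊕0⊕1⊕0⊕1⊕0⊕1⊕0⊕0⊕1⊕1⊕1⊕1⊕1⊕1⊕1 = 1
Parity bit = 1 (so all 19 bits XOR to 0).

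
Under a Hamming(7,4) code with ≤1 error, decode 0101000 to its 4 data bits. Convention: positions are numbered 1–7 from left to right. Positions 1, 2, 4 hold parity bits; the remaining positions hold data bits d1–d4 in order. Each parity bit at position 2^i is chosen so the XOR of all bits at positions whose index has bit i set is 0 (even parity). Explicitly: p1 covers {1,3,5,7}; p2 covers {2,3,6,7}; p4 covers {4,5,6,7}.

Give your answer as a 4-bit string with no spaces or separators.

0010

s1 (pos 1,3,5,7): 0⊕0⊕0⊕0 = 0
s2 (pos 2,3,6,7): 1⊕0⊕0⊕0 = 1
s4 (pos 4,5,6,7): 1⊕0⊕0⊕0 = 1
Syndrome s4…s1 = 110 → error at position 6.
Flip position 6: 0101000 → 0101010
Read data bits from positions 3,5,6,7: 0010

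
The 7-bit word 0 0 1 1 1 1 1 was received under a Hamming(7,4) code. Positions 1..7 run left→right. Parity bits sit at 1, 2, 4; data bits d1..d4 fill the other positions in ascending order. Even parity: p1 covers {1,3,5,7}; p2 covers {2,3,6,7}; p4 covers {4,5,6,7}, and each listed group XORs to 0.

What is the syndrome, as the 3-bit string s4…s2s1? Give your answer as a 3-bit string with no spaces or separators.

011

s1 (pos 1,3,5,7): 0⊕1⊕1⊕1 = 1
s2 (pos 2,3,6,7): 0⊕1⊕1⊕1 = 1
s4 (pos 4,5,6,7): 1⊕1⊕1⊕1 = 0
Syndrome s4…s1 = 011 → error at position 3.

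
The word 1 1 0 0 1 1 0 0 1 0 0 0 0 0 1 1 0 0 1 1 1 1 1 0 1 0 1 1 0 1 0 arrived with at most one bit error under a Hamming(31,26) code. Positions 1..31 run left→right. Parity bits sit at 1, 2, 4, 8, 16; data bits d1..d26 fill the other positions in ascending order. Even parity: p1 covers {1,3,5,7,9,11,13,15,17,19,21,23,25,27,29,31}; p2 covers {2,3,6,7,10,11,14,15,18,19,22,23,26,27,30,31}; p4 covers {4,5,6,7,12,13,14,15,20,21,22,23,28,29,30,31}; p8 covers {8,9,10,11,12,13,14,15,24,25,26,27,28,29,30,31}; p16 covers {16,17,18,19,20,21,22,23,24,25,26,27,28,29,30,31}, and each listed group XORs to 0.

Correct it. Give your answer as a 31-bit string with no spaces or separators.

s1 (pos 1,3,5,7,9,11,13,15,17,19,21,23,25,27,29,31): 1⊕0⊕1⊕0⊕1⊕0⊕0⊕1⊕0⊕1⊕1⊕1⊕1⊕1⊕0⊕0 = 1
s2 (pos 2,3,6,7,10,11,14,15,18,19,22,23,26,27,30,31): 1⊕0⊕1⊕0⊕0⊕0⊕0⊕1⊕0⊕1⊕1⊕1⊕0⊕1⊕1⊕0 = 0
s4 (pos 4,5,6,7,12,13,14,15,20,21,22,23,28,29,30,31): 0⊕1⊕1⊕0⊕0⊕0⊕0⊕1⊕1⊕1⊕1⊕1⊕1⊕0⊕1⊕0 = 1
s8 (pos 8,9,10,11,12,13,14,15,24,25,26,27,28,29,30,31): 0⊕1⊕0⊕0⊕0⊕0⊕0⊕1⊕0⊕1⊕0⊕1⊕1⊕0⊕1⊕0 = 0
s16 (pos 16,17,18,19,20,21,22,23,24,25,26,27,28,29,30,31): 1⊕0⊕0⊕1⊕1⊕1⊕1⊕1⊕0⊕1⊕0⊕1⊕1⊕0⊕1⊕0 = 0
Syndrome s16…s1 = 00101 → error at position 5.
Flip position 5: 1100110010000011001111101011010 → 1100010010000011001111101011010

1100010010000011001111101011010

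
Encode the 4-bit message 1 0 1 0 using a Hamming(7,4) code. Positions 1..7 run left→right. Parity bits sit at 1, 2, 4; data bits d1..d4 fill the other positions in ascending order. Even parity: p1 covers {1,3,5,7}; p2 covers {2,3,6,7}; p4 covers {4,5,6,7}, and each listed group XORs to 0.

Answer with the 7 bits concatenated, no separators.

Place data at non-parity positions: p1 p2 1 p4 0 1 0
p1 (pos 1,3,5,7): XOR of data positions = 1⊕0⊕0 = 1
p2 (pos 2,3,6,7): XOR of data positions = 1⊕1⊕0 = 0
p4 (pos 4,5,6,7): XOR of data positions = 0⊕1⊕0 = 1
Codeword: 1011010

1011010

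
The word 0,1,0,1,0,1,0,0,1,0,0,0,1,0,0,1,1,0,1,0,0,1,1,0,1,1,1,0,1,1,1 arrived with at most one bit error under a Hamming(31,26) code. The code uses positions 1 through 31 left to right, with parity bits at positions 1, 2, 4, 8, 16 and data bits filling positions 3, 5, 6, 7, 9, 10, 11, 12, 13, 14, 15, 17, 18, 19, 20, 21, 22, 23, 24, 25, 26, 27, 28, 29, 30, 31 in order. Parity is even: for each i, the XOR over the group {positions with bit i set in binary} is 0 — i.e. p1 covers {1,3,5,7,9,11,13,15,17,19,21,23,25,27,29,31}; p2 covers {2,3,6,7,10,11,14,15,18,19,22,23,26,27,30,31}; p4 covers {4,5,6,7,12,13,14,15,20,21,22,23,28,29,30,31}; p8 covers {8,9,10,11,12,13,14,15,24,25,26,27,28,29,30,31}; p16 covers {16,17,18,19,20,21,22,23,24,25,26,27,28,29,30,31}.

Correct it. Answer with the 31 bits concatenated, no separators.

s1 (pos 1,3,5,7,9,11,13,15,17,19,21,23,25,27,29,31): 0⊕0⊕0⊕0⊕1⊕0⊕1⊕0⊕1⊕1⊕0⊕1⊕1⊕1⊕1⊕1 = 1
s2 (pos 2,3,6,7,10,11,14,15,18,19,22,23,26,27,30,31): 1⊕0⊕1⊕0⊕0⊕0⊕0⊕0⊕0⊕1⊕1⊕1⊕1⊕1⊕1⊕1 = 1
s4 (pos 4,5,6,7,12,13,14,15,20,21,22,23,28,29,30,31): 1⊕0⊕1⊕0⊕0⊕1⊕0⊕0⊕0⊕0⊕1⊕1⊕0⊕1⊕1⊕1 = 0
s8 (pos 8,9,10,11,12,13,14,15,24,25,26,27,28,29,30,31): 0⊕1⊕0⊕0⊕0⊕1⊕0⊕0⊕0⊕1⊕1⊕1⊕0⊕1⊕1⊕1 = 0
s16 (pos 16,17,18,19,20,21,22,23,24,25,26,27,28,29,30,31): 1⊕1⊕0⊕1⊕0⊕0⊕1⊕1⊕0⊕1⊕1⊕1⊕0⊕1⊕1⊕1 = 1
Syndrome s16…s1 = 10011 → error at position 19.
Flip position 19: 0101010010001001101001101110111 → 0101010010001001100001101110111

0101010010001001100001101110111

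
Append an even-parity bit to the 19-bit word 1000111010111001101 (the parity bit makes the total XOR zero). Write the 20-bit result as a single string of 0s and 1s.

10001110101110011011

XOR of the 19 data bits: 1⊕0⊕0⊕0⊕1⊕1⊕1⊕0⊕1⊕0⊕1⊕1⊕1⊕0⊕0⊕1⊕1⊕0⊕1 = 1
Parity bit = 1 (so all 20 bits XOR to 0).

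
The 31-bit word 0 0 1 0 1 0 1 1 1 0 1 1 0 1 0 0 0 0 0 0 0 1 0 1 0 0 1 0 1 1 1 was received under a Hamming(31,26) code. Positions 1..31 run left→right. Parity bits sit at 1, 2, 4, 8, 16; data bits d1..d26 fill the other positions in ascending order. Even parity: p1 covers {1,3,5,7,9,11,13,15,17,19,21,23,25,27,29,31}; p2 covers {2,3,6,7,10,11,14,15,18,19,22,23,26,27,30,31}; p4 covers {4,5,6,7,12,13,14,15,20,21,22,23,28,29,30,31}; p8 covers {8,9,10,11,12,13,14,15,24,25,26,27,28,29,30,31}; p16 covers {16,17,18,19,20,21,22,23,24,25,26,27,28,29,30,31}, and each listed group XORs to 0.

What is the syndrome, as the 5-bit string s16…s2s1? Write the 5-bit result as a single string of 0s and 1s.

00000

s1 (pos 1,3,5,7,9,11,13,15,17,19,21,23,25,27,29,31): 0⊕1⊕1⊕1⊕1⊕1⊕0⊕0⊕0⊕0⊕0⊕0⊕0⊕1⊕1⊕1 = 0
s2 (pos 2,3,6,7,10,11,14,15,18,19,22,23,26,27,30,31): 0⊕1⊕0⊕1⊕0⊕1⊕1⊕0⊕0⊕0⊕1⊕0⊕0⊕1⊕1⊕1 = 0
s4 (pos 4,5,6,7,12,13,14,15,20,21,22,23,28,29,30,31): 0⊕1⊕0⊕1⊕1⊕0⊕1⊕0⊕0⊕0⊕1⊕0⊕0⊕1⊕1⊕1 = 0
s8 (pos 8,9,10,11,12,13,14,15,24,25,26,27,28,29,30,31): 1⊕1⊕0⊕1⊕1⊕0⊕1⊕0⊕1⊕0⊕0⊕1⊕0⊕1⊕1⊕1 = 0
s16 (pos 16,17,18,19,20,21,22,23,24,25,26,27,28,29,30,31): 0⊕0⊕0⊕0⊕0⊕0⊕1⊕0⊕1⊕0⊕0⊕1⊕0⊕1⊕1⊕1 = 0
Syndrome s16…s1 = 00000 → no error.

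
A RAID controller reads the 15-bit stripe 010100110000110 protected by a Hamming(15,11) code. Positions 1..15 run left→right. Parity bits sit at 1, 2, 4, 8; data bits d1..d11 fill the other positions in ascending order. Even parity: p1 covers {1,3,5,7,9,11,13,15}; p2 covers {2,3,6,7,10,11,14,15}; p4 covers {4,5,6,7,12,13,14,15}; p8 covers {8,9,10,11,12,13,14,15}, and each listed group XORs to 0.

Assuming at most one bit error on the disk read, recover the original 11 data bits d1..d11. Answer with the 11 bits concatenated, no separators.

s1 (pos 1,3,5,7,9,11,13,15): 0⊕0⊕0⊕1⊕0⊕0⊕1⊕0 = 0
s2 (pos 2,3,6,7,10,11,14,15): 1⊕0⊕0⊕1⊕0⊕0⊕1⊕0 = 1
s4 (pos 4,5,6,7,12,13,14,15): 1⊕0⊕0⊕1⊕0⊕1⊕1⊕0 = 0
s8 (pos 8,9,10,11,12,13,14,15): 1⊕0⊕0⊕0⊕0⊕1⊕1⊕0 = 1
Syndrome s8…s1 = 1010 → error at position 10.
Flip position 10: 010100110000110 → 010100110100110
Read data bits from positions 3,5,6,7,9,10,11,12,13,14,15: 00010100110

00010100110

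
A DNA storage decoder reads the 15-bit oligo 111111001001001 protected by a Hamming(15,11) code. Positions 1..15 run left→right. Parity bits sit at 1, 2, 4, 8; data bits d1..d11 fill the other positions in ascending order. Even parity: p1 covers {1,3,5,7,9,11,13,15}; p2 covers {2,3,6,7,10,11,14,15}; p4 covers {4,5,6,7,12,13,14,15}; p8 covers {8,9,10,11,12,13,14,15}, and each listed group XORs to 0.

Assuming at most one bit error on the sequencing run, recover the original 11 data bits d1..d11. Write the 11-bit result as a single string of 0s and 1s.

11101001101

s1 (pos 1,3,5,7,9,11,13,15): 1⊕1⊕1⊕0⊕1⊕0⊕0⊕1 = 1
s2 (pos 2,3,6,7,10,11,14,15): 1⊕1⊕1⊕0⊕0⊕0⊕0⊕1 = 0
s4 (pos 4,5,6,7,12,13,14,15): 1⊕1⊕1⊕0⊕1⊕0⊕0⊕1 = 1
s8 (pos 8,9,10,11,12,13,14,15): 0⊕1⊕0⊕0⊕1⊕0⊕0⊕1 = 1
Syndrome s8…s1 = 1101 → error at position 13.
Flip position 13: 111111001001001 → 111111001001101
Read data bits from positions 3,5,6,7,9,10,11,12,13,14,15: 11101001101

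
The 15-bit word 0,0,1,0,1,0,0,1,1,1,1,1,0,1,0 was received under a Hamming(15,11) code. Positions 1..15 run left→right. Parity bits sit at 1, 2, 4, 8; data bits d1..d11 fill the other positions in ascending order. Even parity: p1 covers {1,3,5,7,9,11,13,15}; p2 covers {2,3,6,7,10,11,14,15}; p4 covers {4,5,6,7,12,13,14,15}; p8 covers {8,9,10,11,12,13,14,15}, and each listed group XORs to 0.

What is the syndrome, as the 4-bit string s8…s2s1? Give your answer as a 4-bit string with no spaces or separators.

s1 (pos 1,3,5,7,9,11,13,15): 0⊕1⊕1⊕0⊕1⊕1⊕0⊕0 = 0
s2 (pos 2,3,6,7,10,11,14,15): 0⊕1⊕0⊕0⊕1⊕1⊕1⊕0 = 0
s4 (pos 4,5,6,7,12,13,14,15): 0⊕1⊕0⊕0⊕1⊕0⊕1⊕0 = 1
s8 (pos 8,9,10,11,12,13,14,15): 1⊕1⊕1⊕1⊕1⊕0⊕1⊕0 = 0
Syndrome s8…s1 = 0100 → error at position 4.

0100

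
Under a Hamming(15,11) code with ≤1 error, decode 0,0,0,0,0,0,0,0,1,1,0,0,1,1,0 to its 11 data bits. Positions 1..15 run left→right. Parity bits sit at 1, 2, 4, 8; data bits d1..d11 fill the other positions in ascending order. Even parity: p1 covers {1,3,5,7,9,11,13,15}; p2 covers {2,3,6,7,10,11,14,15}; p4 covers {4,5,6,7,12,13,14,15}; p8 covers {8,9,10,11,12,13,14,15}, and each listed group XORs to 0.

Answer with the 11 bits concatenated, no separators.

s1 (pos 1,3,5,7,9,11,13,15): 0⊕0⊕0⊕0⊕1⊕0⊕1⊕0 = 0
s2 (pos 2,3,6,7,10,11,14,15): 0⊕0⊕0⊕0⊕1⊕0⊕1⊕0 = 0
s4 (pos 4,5,6,7,12,13,14,15): 0⊕0⊕0⊕0⊕0⊕1⊕1⊕0 = 0
s8 (pos 8,9,10,11,12,13,14,15): 0⊕1⊕1⊕0⊕0⊕1⊕1⊕0 = 0
Syndrome s8…s1 = 0000 → no error.
Read data bits from positions 3,5,6,7,9,10,11,12,13,14,15: 00001100110

00001100110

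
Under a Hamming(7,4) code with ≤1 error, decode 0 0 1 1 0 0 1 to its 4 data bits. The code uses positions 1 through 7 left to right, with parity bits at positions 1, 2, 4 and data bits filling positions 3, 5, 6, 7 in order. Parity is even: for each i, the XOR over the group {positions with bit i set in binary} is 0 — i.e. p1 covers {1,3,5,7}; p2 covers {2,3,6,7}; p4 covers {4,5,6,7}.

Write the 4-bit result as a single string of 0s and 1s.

s1 (pos 1,3,5,7): 0⊕1⊕0⊕1 = 0
s2 (pos 2,3,6,7): 0⊕1⊕0⊕1 = 0
s4 (pos 4,5,6,7): 1⊕0⊕0⊕1 = 0
Syndrome s4…s1 = 000 → no error.
Read data bits from positions 3,5,6,7: 1001

1001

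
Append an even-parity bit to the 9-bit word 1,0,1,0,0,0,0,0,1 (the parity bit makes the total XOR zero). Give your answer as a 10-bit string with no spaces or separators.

1010000011

XOR of the 9 data bits: 1⊕0⊕1⊕0⊕0⊕0⊕0⊕0⊕1 = 1
Parity bit = 1 (so all 10 bits XOR to 0).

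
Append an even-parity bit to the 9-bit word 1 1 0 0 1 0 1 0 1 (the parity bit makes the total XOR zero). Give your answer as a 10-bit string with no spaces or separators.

1100101011

XOR of the 9 data bits: 1⊕1⊕0⊕0⊕1⊕0⊕1⊕0⊕1 = 1
Parity bit = 1 (so all 10 bits XOR to 0).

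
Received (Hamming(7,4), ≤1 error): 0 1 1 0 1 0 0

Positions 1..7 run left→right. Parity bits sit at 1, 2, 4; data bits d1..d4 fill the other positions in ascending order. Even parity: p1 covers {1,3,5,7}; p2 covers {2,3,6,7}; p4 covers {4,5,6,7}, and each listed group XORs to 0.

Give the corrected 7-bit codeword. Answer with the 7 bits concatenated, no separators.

0111100

s1 (pos 1,3,5,7): 0⊕1⊕1⊕0 = 0
s2 (pos 2,3,6,7): 1⊕1⊕0⊕0 = 0
s4 (pos 4,5,6,7): 0⊕1⊕0⊕0 = 1
Syndrome s4…s1 = 100 → error at position 4.
Flip position 4: 0110100 → 0111100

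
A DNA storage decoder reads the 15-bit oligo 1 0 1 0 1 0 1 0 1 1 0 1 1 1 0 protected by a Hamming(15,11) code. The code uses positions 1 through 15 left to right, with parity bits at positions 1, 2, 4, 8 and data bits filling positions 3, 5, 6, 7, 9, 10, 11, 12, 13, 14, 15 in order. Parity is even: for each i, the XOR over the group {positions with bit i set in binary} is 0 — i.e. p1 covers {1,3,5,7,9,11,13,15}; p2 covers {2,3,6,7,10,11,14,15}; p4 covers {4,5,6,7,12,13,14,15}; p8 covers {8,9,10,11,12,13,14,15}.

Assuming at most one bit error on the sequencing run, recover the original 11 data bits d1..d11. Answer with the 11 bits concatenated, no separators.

s1 (pos 1,3,5,7,9,11,13,15): 1⊕1⊕1⊕1⊕1⊕0⊕1⊕0 = 0
s2 (pos 2,3,6,7,10,11,14,15): 0⊕1⊕0⊕1⊕1⊕0⊕1⊕0 = 0
s4 (pos 4,5,6,7,12,13,14,15): 0⊕1⊕0⊕1⊕1⊕1⊕1⊕0 = 1
s8 (pos 8,9,10,11,12,13,14,15): 0⊕1⊕1⊕0⊕1⊕1⊕1⊕0 = 1
Syndrome s8…s1 = 1100 → error at position 12.
Flip position 12: 101010101101110 → 101010101100110
Read data bits from positions 3,5,6,7,9,10,11,12,13,14,15: 11011100110

11011100110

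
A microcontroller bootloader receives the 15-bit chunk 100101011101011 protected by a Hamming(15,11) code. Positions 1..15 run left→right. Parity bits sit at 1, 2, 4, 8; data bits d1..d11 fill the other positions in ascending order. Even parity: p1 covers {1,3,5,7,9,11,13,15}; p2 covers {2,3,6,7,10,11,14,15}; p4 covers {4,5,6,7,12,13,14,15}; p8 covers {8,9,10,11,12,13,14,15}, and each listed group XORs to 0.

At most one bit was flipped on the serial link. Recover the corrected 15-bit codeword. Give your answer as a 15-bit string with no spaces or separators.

100111011101011

s1 (pos 1,3,5,7,9,11,13,15): 1⊕0⊕0⊕0⊕1⊕0⊕0⊕1 = 1
s2 (pos 2,3,6,7,10,11,14,15): 0⊕0⊕1⊕0⊕1⊕0⊕1⊕1 = 0
s4 (pos 4,5,6,7,12,13,14,15): 1⊕0⊕1⊕0⊕1⊕0⊕1⊕1 = 1
s8 (pos 8,9,10,11,12,13,14,15): 1⊕1⊕1⊕0⊕1⊕0⊕1⊕1 = 0
Syndrome s8…s1 = 0101 → error at position 5.
Flip position 5: 100101011101011 → 100111011101011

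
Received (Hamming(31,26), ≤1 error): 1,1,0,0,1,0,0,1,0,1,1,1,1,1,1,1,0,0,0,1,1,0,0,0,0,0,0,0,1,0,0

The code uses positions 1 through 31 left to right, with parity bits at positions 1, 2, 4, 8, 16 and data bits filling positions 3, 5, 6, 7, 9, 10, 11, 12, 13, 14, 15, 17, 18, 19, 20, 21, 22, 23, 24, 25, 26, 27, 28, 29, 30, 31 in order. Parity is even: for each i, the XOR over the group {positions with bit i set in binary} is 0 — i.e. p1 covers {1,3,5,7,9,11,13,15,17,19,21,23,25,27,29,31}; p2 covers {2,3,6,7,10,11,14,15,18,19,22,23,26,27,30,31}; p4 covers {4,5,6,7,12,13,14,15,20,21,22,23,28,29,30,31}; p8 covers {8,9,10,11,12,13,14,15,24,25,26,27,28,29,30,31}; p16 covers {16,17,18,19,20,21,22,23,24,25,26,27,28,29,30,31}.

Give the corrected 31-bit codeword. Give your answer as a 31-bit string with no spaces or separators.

1110100101111111000110000000100

s1 (pos 1,3,5,7,9,11,13,15,17,19,21,23,25,27,29,31): 1⊕0⊕1⊕0⊕0⊕1⊕1⊕1⊕0⊕0⊕1⊕0⊕0⊕0⊕1⊕0 = 1
s2 (pos 2,3,6,7,10,11,14,15,18,19,22,23,26,27,30,31): 1⊕0⊕0⊕0⊕1⊕1⊕1⊕1⊕0⊕0⊕0⊕0⊕0⊕0⊕0⊕0 = 1
s4 (pos 4,5,6,7,12,13,14,15,20,21,22,23,28,29,30,31): 0⊕1⊕0⊕0⊕1⊕1⊕1⊕1⊕1⊕1⊕0⊕0⊕0⊕1⊕0⊕0 = 0
s8 (pos 8,9,10,11,12,13,14,15,24,25,26,27,28,29,30,31): 1⊕0⊕1⊕1⊕1⊕1⊕1⊕1⊕0⊕0⊕0⊕0⊕0⊕1⊕0⊕0 = 0
s16 (pos 16,17,18,19,20,21,22,23,24,25,26,27,28,29,30,31): 1⊕0⊕0⊕0⊕1⊕1⊕0⊕0⊕0⊕0⊕0⊕0⊕0⊕1⊕0⊕0 = 0
Syndrome s16…s1 = 00011 → error at position 3.
Flip position 3: 1100100101111111000110000000100 → 1110100101111111000110000000100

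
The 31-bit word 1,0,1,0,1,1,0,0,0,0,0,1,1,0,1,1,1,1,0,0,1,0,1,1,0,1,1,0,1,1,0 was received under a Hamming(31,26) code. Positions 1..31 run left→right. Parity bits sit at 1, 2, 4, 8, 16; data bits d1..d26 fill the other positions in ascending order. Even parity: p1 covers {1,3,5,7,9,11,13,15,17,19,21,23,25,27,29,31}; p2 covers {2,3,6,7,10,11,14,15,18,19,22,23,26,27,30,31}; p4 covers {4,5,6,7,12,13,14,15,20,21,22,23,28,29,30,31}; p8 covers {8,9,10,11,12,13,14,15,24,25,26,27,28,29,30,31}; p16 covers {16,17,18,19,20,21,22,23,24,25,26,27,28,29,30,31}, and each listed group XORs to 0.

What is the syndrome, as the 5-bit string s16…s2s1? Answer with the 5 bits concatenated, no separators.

s1 (pos 1,3,5,7,9,11,13,15,17,19,21,23,25,27,29,31): 1⊕1⊕1⊕0⊕0⊕0⊕1⊕1⊕1⊕0⊕1⊕1⊕0⊕1⊕1⊕0 = 0
s2 (pos 2,3,6,7,10,11,14,15,18,19,22,23,26,27,30,31): 0⊕1⊕1⊕0⊕0⊕0⊕0⊕1⊕1⊕0⊕0⊕1⊕1⊕1⊕1⊕0 = 0
s4 (pos 4,5,6,7,12,13,14,15,20,21,22,23,28,29,30,31): 0⊕1⊕1⊕0⊕1⊕1⊕0⊕1⊕0⊕1⊕0⊕1⊕0⊕1⊕1⊕0 = 1
s8 (pos 8,9,10,11,12,13,14,15,24,25,26,27,28,29,30,31): 0⊕0⊕0⊕0⊕1⊕1⊕0⊕1⊕1⊕0⊕1⊕1⊕0⊕1⊕1⊕0 = 0
s16 (pos 16,17,18,19,20,21,22,23,24,25,26,27,28,29,30,31): 1⊕1⊕1⊕0⊕0⊕1⊕0⊕1⊕1⊕0⊕1⊕1⊕0⊕1⊕1⊕0 = 0
Syndrome s16…s1 = 00100 → error at position 4.

00100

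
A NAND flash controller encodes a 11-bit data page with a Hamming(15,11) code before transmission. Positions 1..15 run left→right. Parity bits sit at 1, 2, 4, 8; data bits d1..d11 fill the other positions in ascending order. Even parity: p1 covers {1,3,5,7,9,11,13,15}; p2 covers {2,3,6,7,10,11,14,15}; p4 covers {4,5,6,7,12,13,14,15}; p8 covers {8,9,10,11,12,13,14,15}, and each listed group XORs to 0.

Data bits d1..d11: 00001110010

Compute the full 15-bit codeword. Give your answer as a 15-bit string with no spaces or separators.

010100001110010

Place data at non-parity positions: p1 p2 0 p4 0 0 0 p8 1 1 1 0 0 1 0
p1 (pos 1,3,5,7,9,11,13,15): XOR of data positions = 0⊕0⊕0⊕1⊕1⊕0⊕0 = 0
p2 (pos 2,3,6,7,10,11,14,15): XOR of data positions = 0⊕0⊕0⊕1⊕1⊕1⊕0 = 1
p4 (pos 4,5,6,7,12,13,14,15): XOR of data positions = 0⊕0⊕0⊕0⊕0⊕1⊕0 = 1
p8 (pos 8,9,10,11,12,13,14,15): XOR of data positions = 1⊕1⊕1⊕0⊕0⊕1⊕0 = 0
Codeword: 010100001110010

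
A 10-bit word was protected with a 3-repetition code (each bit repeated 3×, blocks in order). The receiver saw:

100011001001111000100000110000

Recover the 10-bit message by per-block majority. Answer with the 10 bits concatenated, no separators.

Block 1 (100): 1 one → 0
Block 2 (011): 2 ones → 1
Block 3 (001): 1 one → 0
Block 4 (001): 1 one → 0
Block 5 (111): 3 ones → 1
Block 6 (000): 0 ones → 0
Block 7 (100): 1 one → 0
Block 8 (000): 0 ones → 0
Block 9 (110): 2 ones → 1
Block 10 (000): 0 ones → 0

0100100010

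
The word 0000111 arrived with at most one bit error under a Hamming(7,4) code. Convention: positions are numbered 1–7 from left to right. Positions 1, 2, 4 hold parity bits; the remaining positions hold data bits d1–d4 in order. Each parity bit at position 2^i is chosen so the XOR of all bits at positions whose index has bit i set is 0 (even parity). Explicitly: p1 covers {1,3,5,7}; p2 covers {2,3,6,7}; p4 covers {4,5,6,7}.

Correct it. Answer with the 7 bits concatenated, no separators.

0001111

s1 (pos 1,3,5,7): 0⊕0⊕1⊕1 = 0
s2 (pos 2,3,6,7): 0⊕0⊕1⊕1 = 0
s4 (pos 4,5,6,7): 0⊕1⊕1⊕1 = 1
Syndrome s4…s1 = 100 → error at position 4.
Flip position 4: 0000111 → 0001111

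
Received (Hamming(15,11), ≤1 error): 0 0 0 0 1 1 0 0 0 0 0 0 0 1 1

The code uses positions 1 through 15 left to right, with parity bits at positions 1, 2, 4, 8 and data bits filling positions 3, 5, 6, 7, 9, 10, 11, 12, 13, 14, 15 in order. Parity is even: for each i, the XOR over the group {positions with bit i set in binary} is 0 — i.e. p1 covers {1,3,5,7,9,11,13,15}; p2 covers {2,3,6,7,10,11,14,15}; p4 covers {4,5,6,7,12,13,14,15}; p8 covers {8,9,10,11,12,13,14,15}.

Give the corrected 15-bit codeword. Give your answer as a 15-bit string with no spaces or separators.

s1 (pos 1,3,5,7,9,11,13,15): 0⊕0⊕1⊕0⊕0⊕0⊕0⊕1 = 0
s2 (pos 2,3,6,7,10,11,14,15): 0⊕0⊕1⊕0⊕0⊕0⊕1⊕1 = 1
s4 (pos 4,5,6,7,12,13,14,15): 0⊕1⊕1⊕0⊕0⊕0⊕1⊕1 = 0
s8 (pos 8,9,10,11,12,13,14,15): 0⊕0⊕0⊕0⊕0⊕0⊕1⊕1 = 0
Syndrome s8…s1 = 0010 → error at position 2.
Flip position 2: 000011000000011 → 010011000000011

010011000000011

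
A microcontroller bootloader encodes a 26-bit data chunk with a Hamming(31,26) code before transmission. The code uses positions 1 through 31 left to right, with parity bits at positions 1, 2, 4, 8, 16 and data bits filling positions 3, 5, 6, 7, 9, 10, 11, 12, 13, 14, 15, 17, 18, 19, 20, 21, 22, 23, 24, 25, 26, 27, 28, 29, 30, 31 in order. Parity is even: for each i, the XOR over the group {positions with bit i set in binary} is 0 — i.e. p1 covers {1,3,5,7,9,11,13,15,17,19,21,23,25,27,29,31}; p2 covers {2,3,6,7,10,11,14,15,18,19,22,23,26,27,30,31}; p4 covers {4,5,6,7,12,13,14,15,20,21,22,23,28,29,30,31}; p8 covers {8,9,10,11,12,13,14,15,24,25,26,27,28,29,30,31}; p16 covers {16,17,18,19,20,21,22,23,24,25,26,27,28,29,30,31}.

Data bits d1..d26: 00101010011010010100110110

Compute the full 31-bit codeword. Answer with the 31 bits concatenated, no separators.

Place data at non-parity positions: p1 p2 0 p4 0 1 0 p8 1 0 1 0 0 1 1 p16 0 1 0 0 1 0 1 0 0 1 1 0 1 1 0
p1 (pos 1,3,5,7,9,11,13,15,17,19,21,23,25,27,29,31): XOR of data positions = 0⊕0⊕0⊕1⊕1⊕0⊕1⊕0⊕0⊕1⊕1⊕0⊕1⊕1⊕0 = 1
p2 (pos 2,3,6,7,10,11,14,15,18,19,22,23,26,27,30,31): XOR of data positions = 0⊕1⊕0⊕0⊕1⊕1⊕1⊕1⊕0⊕0⊕1⊕1⊕1⊕1⊕0 = 1
p4 (pos 4,5,6,7,12,13,14,15,20,21,22,23,28,29,30,31): XOR of data positions = 0⊕1⊕0⊕0⊕0⊕1⊕1⊕0⊕1⊕0⊕1⊕0⊕1⊕1⊕0 = 1
p8 (pos 8,9,10,11,12,13,14,15,24,25,26,27,28,29,30,31): XOR of data positions = 1⊕0⊕1⊕0⊕0⊕1⊕1⊕0⊕0⊕1⊕1⊕0⊕1⊕1⊕0 = 0
p16 (pos 16,17,18,19,20,21,22,23,24,25,26,27,28,29,30,31): XOR of data positions = 0⊕1⊕0⊕0⊕1⊕0⊕1⊕0⊕0⊕1⊕1⊕0⊕1⊕1⊕0 = 1
Codeword: 1101010010100111010010100110110

1101010010100111010010100110110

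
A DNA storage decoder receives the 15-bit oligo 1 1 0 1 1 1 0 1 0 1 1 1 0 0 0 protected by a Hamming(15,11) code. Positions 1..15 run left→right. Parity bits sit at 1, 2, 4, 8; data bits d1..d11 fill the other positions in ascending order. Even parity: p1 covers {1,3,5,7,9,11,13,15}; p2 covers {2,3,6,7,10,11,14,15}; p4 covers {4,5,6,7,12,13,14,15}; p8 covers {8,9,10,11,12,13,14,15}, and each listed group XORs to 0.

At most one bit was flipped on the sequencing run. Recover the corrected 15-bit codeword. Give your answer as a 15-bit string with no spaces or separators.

010111010111000

s1 (pos 1,3,5,7,9,11,13,15): 1⊕0⊕1⊕0⊕0⊕1⊕0⊕0 = 1
s2 (pos 2,3,6,7,10,11,14,15): 1⊕0⊕1⊕0⊕1⊕1⊕0⊕0 = 0
s4 (pos 4,5,6,7,12,13,14,15): 1⊕1⊕1⊕0⊕1⊕0⊕0⊕0 = 0
s8 (pos 8,9,10,11,12,13,14,15): 1⊕0⊕1⊕1⊕1⊕0⊕0⊕0 = 0
Syndrome s8…s1 = 0001 → error at position 1.
Flip position 1: 110111010111000 → 010111010111000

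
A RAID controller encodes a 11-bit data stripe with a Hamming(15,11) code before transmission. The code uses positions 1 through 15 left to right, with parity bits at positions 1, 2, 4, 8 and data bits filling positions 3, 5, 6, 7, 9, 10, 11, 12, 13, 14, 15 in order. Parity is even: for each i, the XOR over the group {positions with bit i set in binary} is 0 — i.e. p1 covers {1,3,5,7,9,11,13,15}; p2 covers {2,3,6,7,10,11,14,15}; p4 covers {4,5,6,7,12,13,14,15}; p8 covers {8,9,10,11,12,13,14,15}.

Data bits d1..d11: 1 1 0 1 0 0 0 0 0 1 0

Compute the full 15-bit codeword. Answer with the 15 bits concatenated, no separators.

111110110000010

Place data at non-parity positions: p1 p2 1 p4 1 0 1 p8 0 0 0 0 0 1 0
p1 (pos 1,3,5,7,9,11,13,15): XOR of data positions = 1⊕1⊕1⊕0⊕0⊕0⊕0 = 1
p2 (pos 2,3,6,7,10,11,14,15): XOR of data positions = 1⊕0⊕1⊕0⊕0⊕1⊕0 = 1
p4 (pos 4,5,6,7,12,13,14,15): XOR of data positions = 1⊕0⊕1⊕0⊕0⊕1⊕0 = 1
p8 (pos 8,9,10,11,12,13,14,15): XOR of data positions = 0⊕0⊕0⊕0⊕0⊕1⊕0 = 1
Codeword: 111110110000010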